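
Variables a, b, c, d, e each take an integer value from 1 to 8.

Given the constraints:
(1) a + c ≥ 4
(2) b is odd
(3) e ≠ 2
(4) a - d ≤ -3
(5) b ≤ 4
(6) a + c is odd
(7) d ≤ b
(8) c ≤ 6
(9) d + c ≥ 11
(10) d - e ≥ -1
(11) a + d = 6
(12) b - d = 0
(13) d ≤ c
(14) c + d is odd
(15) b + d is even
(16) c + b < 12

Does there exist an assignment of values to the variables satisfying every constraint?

Unsatisfiable

From constraints 5 and 7: d ≤ b ≤ 4. From constraint 8: c ≤ 6. Hence d + c ≤ 10. But constraint 9 requires d + c ≥ 11, and 11 > 10. Contradiction.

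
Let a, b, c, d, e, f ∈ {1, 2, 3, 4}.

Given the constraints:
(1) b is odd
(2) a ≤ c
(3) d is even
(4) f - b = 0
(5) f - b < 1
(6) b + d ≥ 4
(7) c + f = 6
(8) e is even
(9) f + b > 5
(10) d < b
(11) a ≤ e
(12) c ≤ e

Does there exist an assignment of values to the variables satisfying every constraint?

Satisfiable

The assignment a = 3, b = 3, c = 3, d = 2, e = 4, f = 3 works:
  constraint 4 holds since f - b = 0.
  constraint 5 holds since f - b = 0.
  constraint 6 holds since b + d = 5.
The rest check out directly.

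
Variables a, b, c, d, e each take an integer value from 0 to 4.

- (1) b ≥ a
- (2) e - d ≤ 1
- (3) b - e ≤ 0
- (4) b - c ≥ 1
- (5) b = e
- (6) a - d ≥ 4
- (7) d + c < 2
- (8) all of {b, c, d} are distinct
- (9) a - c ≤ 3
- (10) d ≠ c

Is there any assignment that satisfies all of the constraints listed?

Unsatisfiable

Constraints 2, 3, 4, 6, and 9 give d − e ≥ -1, e − b ≥ 0, b − c ≥ 1, c − a ≥ -3, a − d ≥ 4.
Adding all 5 inequalities: the left sides telescope to 0, and the right sides sum to (-1) + 0 + 1 + (-3) + 4 = 1. So 0 ≥ 1, which is false.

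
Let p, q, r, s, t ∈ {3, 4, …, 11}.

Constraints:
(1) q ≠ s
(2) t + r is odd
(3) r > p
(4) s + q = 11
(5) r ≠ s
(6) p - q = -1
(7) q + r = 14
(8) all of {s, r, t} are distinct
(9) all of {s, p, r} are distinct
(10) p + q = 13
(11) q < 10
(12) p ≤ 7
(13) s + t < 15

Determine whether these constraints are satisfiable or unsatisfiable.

Satisfiable

One satisfying assignment is p = 6, q = 7, r = 7, s = 4, t = 8.
For the less obvious constraints — constraint 4: s + q = 11; constraint 6: p - q = -1; constraint 7: q + r = 14 — and the others hold by inspection.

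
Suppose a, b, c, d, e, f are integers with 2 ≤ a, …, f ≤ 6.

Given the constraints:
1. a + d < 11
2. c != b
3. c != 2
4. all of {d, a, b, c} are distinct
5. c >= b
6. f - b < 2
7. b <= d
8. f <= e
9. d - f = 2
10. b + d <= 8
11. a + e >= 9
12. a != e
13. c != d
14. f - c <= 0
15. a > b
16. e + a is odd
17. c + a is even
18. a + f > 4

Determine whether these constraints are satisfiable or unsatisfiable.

Satisfiable

Take a = 4, b = 2, c = 6, d = 5, e = 5, f = 3. Then constraint 1: a + d = 9; constraint 6: f - b = 1, and every other listed constraint is also met.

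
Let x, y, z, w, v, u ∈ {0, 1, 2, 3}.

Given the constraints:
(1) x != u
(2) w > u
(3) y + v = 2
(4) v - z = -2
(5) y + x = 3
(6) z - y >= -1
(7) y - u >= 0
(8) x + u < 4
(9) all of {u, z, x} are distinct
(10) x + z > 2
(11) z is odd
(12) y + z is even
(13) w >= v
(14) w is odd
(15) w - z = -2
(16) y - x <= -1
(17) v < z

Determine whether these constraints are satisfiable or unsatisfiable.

Satisfiable

One satisfying assignment is x = 2, y = 1, z = 3, w = 1, v = 1, u = 0.
For the less obvious constraints — constraint 3: y + v = 2; constraint 4: v - z = -2; constraint 5: y + x = 3 — and the others hold by inspection.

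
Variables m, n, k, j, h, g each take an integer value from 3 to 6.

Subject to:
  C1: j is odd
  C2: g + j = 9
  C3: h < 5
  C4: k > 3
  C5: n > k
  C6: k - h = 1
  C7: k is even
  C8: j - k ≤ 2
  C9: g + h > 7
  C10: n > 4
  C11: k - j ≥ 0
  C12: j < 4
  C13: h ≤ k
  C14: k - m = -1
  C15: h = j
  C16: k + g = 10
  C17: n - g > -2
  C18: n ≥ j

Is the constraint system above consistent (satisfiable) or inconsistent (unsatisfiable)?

Satisfiable

The assignment m = 5, n = 5, k = 4, j = 3, h = 3, g = 6 works:
  constraint 2 holds since g + j = 9.
  constraint 6 holds since k - h = 1.
  constraint 8 holds since j - k = -1.
The rest check out directly.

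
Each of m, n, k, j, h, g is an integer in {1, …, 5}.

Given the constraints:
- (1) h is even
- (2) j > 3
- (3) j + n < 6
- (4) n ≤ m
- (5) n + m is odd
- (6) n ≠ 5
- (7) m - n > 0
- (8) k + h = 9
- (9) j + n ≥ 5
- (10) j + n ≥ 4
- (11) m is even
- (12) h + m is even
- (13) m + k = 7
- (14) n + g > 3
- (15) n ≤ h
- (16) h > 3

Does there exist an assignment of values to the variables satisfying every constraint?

Satisfiable

Setting (m, n, k, j, h, g) = (2, 1, 5, 4, 4, 3) satisfies everything: constraint 3: j + n = 5; constraint 7: m - n = 1, and the others follow.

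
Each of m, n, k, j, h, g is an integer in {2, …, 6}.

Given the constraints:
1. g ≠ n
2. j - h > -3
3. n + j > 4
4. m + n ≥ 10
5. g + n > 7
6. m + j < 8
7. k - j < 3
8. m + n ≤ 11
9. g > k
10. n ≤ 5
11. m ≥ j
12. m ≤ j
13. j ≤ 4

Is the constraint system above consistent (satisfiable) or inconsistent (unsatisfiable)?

From constraints 12 and 13: m ≤ j ≤ 4. From constraint 10: n ≤ 5. Hence m + n ≤ 9. But constraint 4 requires m + n ≥ 10, and 10 > 9. Contradiction.

Unsatisfiable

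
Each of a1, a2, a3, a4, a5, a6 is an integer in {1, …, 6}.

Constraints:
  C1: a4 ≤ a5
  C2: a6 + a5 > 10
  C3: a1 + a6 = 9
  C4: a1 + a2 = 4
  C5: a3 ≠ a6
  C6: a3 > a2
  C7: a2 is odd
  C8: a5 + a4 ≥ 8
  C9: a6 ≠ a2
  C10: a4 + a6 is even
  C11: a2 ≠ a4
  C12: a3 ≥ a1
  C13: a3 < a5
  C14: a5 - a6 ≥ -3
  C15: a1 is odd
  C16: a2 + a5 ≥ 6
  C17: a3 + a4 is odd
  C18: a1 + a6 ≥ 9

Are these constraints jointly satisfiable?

Satisfiable

Take a1 = 3, a2 = 1, a3 = 3, a4 = 4, a5 = 6, a6 = 6. Then constraint 2: a6 + a5 = 12; constraint 3: a1 + a6 = 9, and every other listed constraint is also met.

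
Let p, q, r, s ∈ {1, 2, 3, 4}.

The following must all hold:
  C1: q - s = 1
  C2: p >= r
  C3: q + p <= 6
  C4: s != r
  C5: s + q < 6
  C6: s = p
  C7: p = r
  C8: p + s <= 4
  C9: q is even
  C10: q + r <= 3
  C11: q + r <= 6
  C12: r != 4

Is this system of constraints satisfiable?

Unsatisfiable

From constraints 6 and 7, s = p = r, so s = r. But constraint 4 says s ≠ r. Contradiction.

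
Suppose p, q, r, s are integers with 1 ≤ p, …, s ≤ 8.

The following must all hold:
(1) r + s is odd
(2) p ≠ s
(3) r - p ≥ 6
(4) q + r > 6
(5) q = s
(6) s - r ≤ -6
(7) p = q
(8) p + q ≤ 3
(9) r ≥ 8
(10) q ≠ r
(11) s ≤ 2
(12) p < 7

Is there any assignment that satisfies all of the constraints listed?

Unsatisfiable

From constraints 5 and 7, p = q = s, so p = s. But constraint 2 says p ≠ s. Contradiction.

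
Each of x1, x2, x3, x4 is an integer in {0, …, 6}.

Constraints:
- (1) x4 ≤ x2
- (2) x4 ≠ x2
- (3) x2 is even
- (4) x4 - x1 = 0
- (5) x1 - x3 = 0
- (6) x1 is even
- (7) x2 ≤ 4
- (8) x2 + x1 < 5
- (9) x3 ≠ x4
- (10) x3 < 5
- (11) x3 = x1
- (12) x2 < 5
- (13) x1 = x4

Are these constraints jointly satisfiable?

From constraints 11 and 13, x3 = x1 = x4, so x3 = x4. But constraint 9 says x3 ≠ x4. Contradiction.

Unsatisfiable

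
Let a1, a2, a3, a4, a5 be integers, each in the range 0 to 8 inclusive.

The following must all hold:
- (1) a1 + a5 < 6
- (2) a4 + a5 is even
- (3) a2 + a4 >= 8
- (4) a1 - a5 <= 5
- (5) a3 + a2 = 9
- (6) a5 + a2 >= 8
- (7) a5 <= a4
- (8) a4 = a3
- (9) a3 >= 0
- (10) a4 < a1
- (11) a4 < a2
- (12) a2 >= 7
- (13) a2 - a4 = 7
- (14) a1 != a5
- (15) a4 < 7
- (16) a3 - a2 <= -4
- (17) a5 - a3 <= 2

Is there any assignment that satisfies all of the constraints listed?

Satisfiable

Try a1 = 4, a2 = 8, a3 = 1, a4 = 1, a5 = 1.
Check constraint 1: a1 + a5 = 5; constraint 3: a2 + a4 = 9; constraint 4: a1 - a5 = 3. The remaining constraints are straightforward to verify.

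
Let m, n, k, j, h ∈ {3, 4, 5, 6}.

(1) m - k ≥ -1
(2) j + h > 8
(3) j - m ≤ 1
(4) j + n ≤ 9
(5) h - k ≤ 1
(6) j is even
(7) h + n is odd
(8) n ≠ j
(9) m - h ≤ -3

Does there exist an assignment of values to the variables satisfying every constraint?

Constraints 1, 5, and 9 give m − k ≥ -1, k − h ≥ -1, h − m ≥ 3.
Adding all 3 inequalities: the left sides telescope to 0, and the right sides sum to (-1) + (-1) + 3 = 1. So 0 ≥ 1, which is false.

Unsatisfiable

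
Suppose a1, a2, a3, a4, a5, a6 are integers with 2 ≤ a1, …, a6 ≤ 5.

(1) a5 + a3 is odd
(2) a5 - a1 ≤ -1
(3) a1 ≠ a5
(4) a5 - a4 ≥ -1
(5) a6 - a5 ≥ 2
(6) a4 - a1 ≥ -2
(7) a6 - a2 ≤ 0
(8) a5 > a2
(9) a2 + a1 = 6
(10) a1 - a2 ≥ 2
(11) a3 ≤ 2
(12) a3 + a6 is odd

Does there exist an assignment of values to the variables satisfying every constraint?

Constraints 4, 5, 6, 7, and 10 give a6 − a5 ≥ 2, a5 − a4 ≥ -1, a4 − a1 ≥ -2, a1 − a2 ≥ 2, a2 − a6 ≥ 0.
Adding all 5 inequalities: the left sides telescope to 0, and the right sides sum to 2 + (-1) + (-2) + 2 + 0 = 1. So 0 ≥ 1, which is false.

Unsatisfiable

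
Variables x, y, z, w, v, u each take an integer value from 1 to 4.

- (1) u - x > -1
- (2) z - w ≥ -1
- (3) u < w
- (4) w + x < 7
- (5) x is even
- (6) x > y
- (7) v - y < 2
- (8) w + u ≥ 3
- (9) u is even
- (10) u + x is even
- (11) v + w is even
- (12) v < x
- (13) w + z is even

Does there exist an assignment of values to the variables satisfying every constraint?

Satisfiable

One satisfying assignment is x = 2, y = 1, z = 3, w = 3, v = 1, u = 2.
For the less obvious constraints — constraint 1: u - x = 0; constraint 2: z - w = 0 — and the others hold by inspection.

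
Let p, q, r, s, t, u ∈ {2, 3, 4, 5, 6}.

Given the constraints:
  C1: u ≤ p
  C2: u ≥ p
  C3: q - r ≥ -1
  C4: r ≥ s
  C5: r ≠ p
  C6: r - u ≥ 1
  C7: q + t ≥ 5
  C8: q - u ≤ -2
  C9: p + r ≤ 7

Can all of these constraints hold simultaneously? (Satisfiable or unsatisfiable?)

Constraints 3, 6, and 8 give u − q ≥ 2, q − r ≥ -1, r − u ≥ 1.
Adding all 3 inequalities: the left sides telescope to 0, and the right sides sum to 2 + (-1) + 1 = 2. So 0 ≥ 2, which is false.

Unsatisfiable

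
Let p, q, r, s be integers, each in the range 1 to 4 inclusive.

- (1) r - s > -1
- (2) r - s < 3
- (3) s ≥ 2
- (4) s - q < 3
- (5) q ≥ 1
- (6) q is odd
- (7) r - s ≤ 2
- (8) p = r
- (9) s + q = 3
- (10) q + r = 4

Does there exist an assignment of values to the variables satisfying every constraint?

The assignment p = 3, q = 1, r = 3, s = 2 works:
  constraint 1 holds since r - s = 1.
  constraint 2 holds since r - s = 1.
  constraint 4 holds since s - q = 1.
The rest check out directly.

Satisfiable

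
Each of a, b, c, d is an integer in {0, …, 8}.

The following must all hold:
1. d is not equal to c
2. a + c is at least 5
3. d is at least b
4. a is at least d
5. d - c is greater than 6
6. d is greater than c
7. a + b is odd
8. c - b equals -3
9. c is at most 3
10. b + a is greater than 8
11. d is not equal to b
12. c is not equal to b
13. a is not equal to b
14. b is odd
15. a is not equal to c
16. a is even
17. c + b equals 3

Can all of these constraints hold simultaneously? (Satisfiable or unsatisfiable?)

One satisfying assignment is a = 8, b = 3, c = 0, d = 7.
For the less obvious constraints — constraint 2: a + c = 8; constraint 5: d - c = 7; constraint 8: c - b = -3 — and the others hold by inspection.

Satisfiable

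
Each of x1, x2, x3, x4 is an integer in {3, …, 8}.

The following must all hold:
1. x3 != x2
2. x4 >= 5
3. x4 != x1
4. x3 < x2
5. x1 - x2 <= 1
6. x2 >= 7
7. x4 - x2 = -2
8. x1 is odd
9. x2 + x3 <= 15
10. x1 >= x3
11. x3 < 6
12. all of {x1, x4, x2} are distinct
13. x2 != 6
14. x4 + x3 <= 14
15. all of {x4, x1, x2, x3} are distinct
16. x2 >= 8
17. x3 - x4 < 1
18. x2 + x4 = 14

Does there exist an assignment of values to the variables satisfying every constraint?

Try x1 = 7, x2 = 8, x3 = 5, x4 = 6.
Check constraint 5: x1 - x2 = -1; constraint 7: x4 - x2 = -2. The remaining constraints are straightforward to verify.

Satisfiable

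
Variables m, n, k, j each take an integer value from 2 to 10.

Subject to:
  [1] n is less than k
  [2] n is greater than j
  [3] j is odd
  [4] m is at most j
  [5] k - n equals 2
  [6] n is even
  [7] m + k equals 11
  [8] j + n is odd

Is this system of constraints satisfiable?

Take m = 3, n = 6, k = 8, j = 3. Then constraint 5: k - n = 2; constraint 7: m + k = 11, and every other listed constraint is also met.

Satisfiable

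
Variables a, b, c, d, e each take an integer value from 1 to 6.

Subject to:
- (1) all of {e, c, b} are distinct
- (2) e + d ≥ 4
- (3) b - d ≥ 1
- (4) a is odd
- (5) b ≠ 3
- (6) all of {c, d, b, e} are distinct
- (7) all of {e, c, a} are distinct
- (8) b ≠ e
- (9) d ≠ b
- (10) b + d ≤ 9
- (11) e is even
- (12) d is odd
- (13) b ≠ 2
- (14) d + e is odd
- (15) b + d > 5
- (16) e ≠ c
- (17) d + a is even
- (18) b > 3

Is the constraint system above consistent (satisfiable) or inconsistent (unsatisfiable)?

Satisfiable

The assignment a = 1, b = 5, c = 2, d = 1, e = 6 works:
  constraint 2 holds since e + d = 7.
  constraint 3 holds since b - d = 4.
  constraint 10 holds since b + d = 6.
The rest check out directly.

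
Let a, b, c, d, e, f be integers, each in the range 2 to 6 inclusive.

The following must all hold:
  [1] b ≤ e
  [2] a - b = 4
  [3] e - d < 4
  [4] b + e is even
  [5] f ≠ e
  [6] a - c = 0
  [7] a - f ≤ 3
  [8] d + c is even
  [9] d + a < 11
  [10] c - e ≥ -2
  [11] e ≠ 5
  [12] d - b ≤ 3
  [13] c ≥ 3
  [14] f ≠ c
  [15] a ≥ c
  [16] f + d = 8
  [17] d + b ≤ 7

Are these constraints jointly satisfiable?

The assignment a = 6, b = 2, c = 6, d = 4, e = 6, f = 4 works:
  constraint 2 holds since a - b = 4.
  constraint 3 holds since e - d = 2.
  constraint 6 holds since a - c = 0.
The rest check out directly.

Satisfiable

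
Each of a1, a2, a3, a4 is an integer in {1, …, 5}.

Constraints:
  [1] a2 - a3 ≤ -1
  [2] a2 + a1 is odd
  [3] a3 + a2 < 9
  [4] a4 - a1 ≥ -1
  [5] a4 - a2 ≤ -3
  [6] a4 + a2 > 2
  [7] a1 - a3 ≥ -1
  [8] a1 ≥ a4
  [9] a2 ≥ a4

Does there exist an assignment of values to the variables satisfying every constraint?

Unsatisfiable

Constraints 1, 4, 5, and 7 give a3 − a2 ≥ 1, a2 − a4 ≥ 3, a4 − a1 ≥ -1, a1 − a3 ≥ -1.
Adding all 4 inequalities: the left sides telescope to 0, and the right sides sum to 1 + 3 + (-1) + (-1) = 2. So 0 ≥ 2, which is false.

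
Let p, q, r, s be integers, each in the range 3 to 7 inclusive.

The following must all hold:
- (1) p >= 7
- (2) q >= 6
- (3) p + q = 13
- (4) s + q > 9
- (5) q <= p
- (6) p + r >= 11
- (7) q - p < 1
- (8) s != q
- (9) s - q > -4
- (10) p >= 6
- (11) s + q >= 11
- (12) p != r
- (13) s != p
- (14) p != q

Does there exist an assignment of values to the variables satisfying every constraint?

Satisfiable

One satisfying assignment is p = 7, q = 6, r = 6, s = 5.
For the less obvious constraints — constraint 3: p + q = 13; constraint 4: s + q = 11; constraint 6: p + r = 13 — and the others hold by inspection.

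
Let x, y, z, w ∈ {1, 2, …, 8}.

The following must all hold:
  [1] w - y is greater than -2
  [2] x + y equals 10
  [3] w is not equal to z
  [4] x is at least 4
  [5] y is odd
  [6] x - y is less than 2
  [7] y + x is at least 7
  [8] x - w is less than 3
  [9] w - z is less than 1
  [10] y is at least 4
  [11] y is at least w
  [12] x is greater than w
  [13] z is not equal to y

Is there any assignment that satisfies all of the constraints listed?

Satisfiable

The assignment x = 5, y = 5, z = 6, w = 4 works:
  constraint 1 holds since w - y = -1.
  constraint 2 holds since x + y = 10.
  constraint 6 holds since x - y = 0.
The rest check out directly.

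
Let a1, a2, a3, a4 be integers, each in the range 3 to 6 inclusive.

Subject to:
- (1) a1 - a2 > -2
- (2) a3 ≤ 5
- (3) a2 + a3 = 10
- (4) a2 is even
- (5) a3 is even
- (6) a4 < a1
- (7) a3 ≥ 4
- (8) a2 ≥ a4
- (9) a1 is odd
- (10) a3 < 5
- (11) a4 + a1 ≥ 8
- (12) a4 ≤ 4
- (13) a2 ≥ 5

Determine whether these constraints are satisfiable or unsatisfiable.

Satisfiable

Try a1 = 5, a2 = 6, a3 = 4, a4 = 4.
Check constraint 1: a1 - a2 = -1; constraint 3: a2 + a3 = 10. The remaining constraints are straightforward to verify.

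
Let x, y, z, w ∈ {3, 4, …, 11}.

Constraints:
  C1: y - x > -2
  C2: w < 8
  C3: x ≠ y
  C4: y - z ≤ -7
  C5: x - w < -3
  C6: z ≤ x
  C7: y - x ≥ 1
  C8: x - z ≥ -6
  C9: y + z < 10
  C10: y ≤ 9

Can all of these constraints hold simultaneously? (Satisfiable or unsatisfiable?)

Constraints 4, 7, and 8 give x − z ≥ -6, z − y ≥ 7, y − x ≥ 1.
Adding all 3 inequalities: the left sides telescope to 0, and the right sides sum to (-6) + 7 + 1 = 2. So 0 ≥ 2, which is false.

Unsatisfiable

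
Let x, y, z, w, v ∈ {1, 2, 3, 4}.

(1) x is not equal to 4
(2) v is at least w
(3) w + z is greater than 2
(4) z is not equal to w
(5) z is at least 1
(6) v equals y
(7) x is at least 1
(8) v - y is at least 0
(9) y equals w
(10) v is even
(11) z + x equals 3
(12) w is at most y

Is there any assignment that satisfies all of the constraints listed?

Setting (x, y, z, w, v) = (2, 2, 1, 2, 2) satisfies everything: constraint 3: w + z = 3; constraint 8: v - y = 0; constraint 11: z + x = 3, and the others follow.

Satisfiable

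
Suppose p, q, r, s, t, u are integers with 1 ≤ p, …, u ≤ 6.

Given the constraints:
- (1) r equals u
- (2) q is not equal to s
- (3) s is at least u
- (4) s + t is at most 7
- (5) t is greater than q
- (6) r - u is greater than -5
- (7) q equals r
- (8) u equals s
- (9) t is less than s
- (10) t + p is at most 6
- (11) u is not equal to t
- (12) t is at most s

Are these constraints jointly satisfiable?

From constraints 1, 7, and 8, q = r = u = s, so q = s. But constraint 2 says q ≠ s. Contradiction.

Unsatisfiable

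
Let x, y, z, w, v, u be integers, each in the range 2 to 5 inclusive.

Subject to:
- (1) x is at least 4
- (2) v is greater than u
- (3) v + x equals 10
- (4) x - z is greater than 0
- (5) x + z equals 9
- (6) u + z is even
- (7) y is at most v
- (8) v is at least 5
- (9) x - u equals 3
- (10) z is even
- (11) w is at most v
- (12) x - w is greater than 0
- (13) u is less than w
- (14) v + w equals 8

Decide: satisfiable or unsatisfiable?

Satisfiable

The assignment x = 5, y = 3, z = 4, w = 3, v = 5, u = 2 works:
  constraint 3 holds since v + x = 10.
  constraint 4 holds since x - z = 1.
The rest check out directly.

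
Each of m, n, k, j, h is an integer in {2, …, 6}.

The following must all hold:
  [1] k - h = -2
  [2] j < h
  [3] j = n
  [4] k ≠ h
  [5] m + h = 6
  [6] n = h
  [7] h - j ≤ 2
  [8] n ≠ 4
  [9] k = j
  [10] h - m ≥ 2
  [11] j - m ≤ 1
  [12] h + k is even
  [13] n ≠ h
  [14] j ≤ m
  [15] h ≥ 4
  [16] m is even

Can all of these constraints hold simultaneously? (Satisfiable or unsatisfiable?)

From constraints 3, 6, and 9, k = j = n = h, so k = h. But constraint 4 says k ≠ h. Contradiction.

Unsatisfiable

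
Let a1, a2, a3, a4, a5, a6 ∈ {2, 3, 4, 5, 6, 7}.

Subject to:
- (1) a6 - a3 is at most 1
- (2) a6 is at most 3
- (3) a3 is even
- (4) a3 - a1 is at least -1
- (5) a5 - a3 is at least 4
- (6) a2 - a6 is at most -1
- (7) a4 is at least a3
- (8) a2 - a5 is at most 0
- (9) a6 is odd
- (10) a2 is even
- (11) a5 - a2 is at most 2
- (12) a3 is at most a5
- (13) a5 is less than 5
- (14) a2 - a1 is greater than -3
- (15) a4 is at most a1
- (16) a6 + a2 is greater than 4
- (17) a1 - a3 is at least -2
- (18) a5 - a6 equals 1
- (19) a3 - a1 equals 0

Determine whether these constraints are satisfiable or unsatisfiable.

Constraints 1, 5, 6, and 11 give a6 − a2 ≥ 1, a2 − a5 ≥ -2, a5 − a3 ≥ 4, a3 − a6 ≥ -1.
Adding all 4 inequalities: the left sides telescope to 0, and the right sides sum to 1 + (-2) + 4 + (-1) = 2. So 0 ≥ 2, which is false.

Unsatisfiable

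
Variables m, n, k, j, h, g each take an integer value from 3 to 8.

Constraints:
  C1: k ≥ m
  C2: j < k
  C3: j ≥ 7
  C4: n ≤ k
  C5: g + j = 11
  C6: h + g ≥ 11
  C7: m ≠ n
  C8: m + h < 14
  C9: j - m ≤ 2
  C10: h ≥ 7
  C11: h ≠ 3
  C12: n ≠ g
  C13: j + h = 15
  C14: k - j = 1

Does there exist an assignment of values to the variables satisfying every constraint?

One satisfying assignment is m = 5, n = 7, k = 8, j = 7, h = 8, g = 4.
For the less obvious constraints — constraint 5: g + j = 11; constraint 6: h + g = 12; constraint 8: m + h = 13 — and the others hold by inspection.

Satisfiable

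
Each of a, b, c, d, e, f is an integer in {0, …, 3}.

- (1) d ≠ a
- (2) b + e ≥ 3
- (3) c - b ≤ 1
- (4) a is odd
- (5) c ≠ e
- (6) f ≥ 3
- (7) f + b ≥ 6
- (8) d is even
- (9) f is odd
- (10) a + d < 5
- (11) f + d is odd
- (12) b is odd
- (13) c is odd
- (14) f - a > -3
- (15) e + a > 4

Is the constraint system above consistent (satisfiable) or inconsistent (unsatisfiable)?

Satisfiable

Take a = 3, b = 3, c = 1, d = 0, e = 3, f = 3. Then constraint 2: b + e = 6; constraint 3: c - b = -2; constraint 7: f + b = 6, and every other listed constraint is also met.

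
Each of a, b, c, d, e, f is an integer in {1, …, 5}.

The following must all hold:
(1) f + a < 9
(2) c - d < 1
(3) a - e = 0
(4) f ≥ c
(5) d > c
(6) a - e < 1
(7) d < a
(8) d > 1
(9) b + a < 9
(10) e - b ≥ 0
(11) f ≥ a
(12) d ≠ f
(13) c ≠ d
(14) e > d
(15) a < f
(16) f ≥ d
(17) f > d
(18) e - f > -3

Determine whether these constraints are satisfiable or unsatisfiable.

The assignment a = 3, b = 3, c = 1, d = 2, e = 3, f = 5 works:
  constraint 1 holds since f + a = 8.
  constraint 2 holds since c - d = -1.
The rest check out directly.

Satisfiable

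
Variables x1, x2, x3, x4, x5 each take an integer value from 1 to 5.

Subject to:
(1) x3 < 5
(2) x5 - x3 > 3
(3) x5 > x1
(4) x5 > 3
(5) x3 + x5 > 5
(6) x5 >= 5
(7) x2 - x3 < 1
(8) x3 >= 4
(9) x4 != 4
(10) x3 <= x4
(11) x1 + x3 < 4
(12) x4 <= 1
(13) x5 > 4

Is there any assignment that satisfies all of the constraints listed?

From constraint 8: x3 ≥ 4. From constraints 10 and 12: x3 ≤ x4 and x4 ≤ 1, so x3 ≤ 1. But 1 < 4, so no value of x3 works.

Unsatisfiable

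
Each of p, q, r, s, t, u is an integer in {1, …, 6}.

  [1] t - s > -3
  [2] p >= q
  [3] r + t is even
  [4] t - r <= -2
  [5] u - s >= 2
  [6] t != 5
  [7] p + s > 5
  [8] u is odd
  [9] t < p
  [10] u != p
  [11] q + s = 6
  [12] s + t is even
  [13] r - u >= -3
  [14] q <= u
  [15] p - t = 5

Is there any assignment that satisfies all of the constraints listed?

Satisfiable

Try p = 6, q = 5, r = 3, s = 1, t = 1, u = 5.
Check constraint 1: t - s = 0; constraint 4: t - r = -2. The remaining constraints are straightforward to verify.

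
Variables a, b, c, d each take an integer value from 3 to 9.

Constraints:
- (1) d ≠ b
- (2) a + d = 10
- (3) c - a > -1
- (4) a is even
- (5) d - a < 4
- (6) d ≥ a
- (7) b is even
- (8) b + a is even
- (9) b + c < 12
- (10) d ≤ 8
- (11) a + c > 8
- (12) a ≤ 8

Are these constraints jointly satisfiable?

Satisfiable

The assignment a = 4, b = 4, c = 6, d = 6 works:
  constraint 2 holds since a + d = 10.
  constraint 3 holds since c - a = 2.
The rest check out directly.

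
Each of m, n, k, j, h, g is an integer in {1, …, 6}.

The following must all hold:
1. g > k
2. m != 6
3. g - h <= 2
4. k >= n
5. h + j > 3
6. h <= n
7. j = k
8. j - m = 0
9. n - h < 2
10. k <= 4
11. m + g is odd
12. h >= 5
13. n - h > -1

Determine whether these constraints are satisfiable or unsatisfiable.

From constraints 6 and 12: n ≥ h and h ≥ 5, so n ≥ 5. From constraints 4 and 10: n ≤ k and k ≤ 4, so n ≤ 4. But 4 < 5, so no value of n works.

Unsatisfiable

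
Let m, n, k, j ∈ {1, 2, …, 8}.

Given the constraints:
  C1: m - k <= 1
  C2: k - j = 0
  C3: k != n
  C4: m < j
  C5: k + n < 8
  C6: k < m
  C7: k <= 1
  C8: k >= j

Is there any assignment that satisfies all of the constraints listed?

Constraints 4, 6, and 8 give m < j, j ≤ k, k < m. Chaining: m < j ≤ k < m, which forces m < m — impossible.

Unsatisfiable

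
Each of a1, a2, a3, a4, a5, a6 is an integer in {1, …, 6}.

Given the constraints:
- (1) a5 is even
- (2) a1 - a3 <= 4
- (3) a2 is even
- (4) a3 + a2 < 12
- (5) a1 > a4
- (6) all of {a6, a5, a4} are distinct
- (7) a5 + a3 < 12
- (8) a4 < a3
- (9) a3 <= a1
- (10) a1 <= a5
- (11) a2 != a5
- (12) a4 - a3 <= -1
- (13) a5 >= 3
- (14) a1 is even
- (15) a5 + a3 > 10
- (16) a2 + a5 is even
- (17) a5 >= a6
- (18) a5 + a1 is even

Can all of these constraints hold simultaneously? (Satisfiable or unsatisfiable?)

Setting (a1, a2, a3, a4, a5, a6) = (6, 4, 5, 1, 6, 4) satisfies everything: constraint 2: a1 - a3 = 1; constraint 4: a3 + a2 = 9; constraint 7: a5 + a3 = 11, and the others follow.

Satisfiable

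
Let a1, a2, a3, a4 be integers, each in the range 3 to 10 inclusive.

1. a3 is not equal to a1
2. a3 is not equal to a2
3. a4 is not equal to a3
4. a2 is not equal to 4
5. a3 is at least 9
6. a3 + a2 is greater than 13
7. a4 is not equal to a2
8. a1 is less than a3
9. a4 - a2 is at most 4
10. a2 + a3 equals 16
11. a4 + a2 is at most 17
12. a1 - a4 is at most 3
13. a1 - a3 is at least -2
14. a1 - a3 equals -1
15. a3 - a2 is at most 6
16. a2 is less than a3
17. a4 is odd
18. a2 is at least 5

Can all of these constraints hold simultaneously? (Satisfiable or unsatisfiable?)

The assignment a1 = 9, a2 = 6, a3 = 10, a4 = 9 works:
  constraint 6 holds since a3 + a2 = 16.
  constraint 9 holds since a4 - a2 = 3.
  constraint 10 holds since a2 + a3 = 16.
The rest check out directly.

Satisfiable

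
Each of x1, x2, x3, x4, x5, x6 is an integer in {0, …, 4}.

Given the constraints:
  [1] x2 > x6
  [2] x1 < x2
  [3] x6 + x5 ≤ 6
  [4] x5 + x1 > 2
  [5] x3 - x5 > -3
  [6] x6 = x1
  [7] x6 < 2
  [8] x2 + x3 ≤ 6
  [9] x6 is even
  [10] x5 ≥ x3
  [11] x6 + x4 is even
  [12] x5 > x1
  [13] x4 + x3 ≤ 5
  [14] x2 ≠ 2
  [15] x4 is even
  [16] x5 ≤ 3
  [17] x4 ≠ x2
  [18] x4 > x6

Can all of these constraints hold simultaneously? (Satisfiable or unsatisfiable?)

Satisfiable

One satisfying assignment is x1 = 0, x2 = 4, x3 = 2, x4 = 2, x5 = 3, x6 = 0.
For the less obvious constraints — constraint 3: x6 + x5 = 3; constraint 4: x5 + x1 = 3 — and the others hold by inspection.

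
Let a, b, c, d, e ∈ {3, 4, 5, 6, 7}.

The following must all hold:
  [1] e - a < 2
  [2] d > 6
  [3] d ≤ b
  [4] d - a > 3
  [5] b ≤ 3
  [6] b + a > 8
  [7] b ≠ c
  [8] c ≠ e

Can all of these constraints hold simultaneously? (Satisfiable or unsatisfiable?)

Unsatisfiable

From constraint 2: d ≥ 7. From constraints 3 and 5: d ≤ b and b ≤ 3, so d ≤ 3. But 3 < 7, so no value of d works.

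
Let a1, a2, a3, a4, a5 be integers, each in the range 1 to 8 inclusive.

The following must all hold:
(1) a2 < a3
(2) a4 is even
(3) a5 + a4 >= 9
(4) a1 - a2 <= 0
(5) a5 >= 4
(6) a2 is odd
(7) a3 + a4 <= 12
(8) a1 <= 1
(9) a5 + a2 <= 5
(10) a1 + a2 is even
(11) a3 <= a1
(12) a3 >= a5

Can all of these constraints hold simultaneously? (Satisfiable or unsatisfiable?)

From constraints 5 and 12: a3 ≥ a5 and a5 ≥ 4, so a3 ≥ 4. From constraints 8 and 11: a3 ≤ a1 and a1 ≤ 1, so a3 ≤ 1. But 1 < 4, so no value of a3 works.

Unsatisfiable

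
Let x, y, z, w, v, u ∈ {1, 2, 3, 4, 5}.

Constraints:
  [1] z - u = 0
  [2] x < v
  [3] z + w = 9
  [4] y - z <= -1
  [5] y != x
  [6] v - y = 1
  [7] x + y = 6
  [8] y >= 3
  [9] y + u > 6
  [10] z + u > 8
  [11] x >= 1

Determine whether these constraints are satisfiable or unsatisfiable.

Try x = 2, y = 4, z = 5, w = 4, v = 5, u = 5.
Check constraint 1: z - u = 0; constraint 3: z + w = 9; constraint 4: y - z = -1. The remaining constraints are straightforward to verify.

Satisfiable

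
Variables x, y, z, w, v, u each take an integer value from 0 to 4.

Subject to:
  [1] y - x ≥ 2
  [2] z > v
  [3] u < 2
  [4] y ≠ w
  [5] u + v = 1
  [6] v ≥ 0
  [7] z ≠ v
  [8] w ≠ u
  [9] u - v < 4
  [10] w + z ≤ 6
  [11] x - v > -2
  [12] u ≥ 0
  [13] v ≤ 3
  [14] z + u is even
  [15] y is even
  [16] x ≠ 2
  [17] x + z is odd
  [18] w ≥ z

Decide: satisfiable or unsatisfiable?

Satisfiable

Setting (x, y, z, w, v, u) = (0, 2, 1, 4, 0, 1) satisfies everything: constraint 1: y - x = 2; constraint 5: u + v = 1; constraint 9: u - v = 1, and the others follow.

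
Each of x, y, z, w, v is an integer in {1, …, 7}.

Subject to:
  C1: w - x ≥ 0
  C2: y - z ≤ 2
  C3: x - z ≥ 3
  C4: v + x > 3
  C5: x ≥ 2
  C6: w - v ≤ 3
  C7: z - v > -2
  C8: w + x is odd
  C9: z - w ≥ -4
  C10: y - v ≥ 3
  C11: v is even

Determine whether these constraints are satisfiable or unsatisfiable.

Constraints 1, 2, 3, 6, and 10 give w − x ≥ 0, x − z ≥ 3, z − y ≥ -2, y − v ≥ 3, v − w ≥ -3.
Adding all 5 inequalities: the left sides telescope to 0, and the right sides sum to 0 + 3 + (-2) + 3 + (-3) = 1. So 0 ≥ 1, which is false.

Unsatisfiable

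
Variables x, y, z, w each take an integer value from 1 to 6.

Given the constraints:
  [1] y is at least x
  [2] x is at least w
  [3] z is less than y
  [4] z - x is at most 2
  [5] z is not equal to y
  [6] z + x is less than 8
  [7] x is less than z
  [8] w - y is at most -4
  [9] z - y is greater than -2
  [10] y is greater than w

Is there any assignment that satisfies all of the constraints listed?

The assignment x = 2, y = 5, z = 4, w = 1 works:
  constraint 4 holds since z - x = 2.
  constraint 6 holds since z + x = 6.
  constraint 8 holds since w - y = -4.
The rest check out directly.

Satisfiable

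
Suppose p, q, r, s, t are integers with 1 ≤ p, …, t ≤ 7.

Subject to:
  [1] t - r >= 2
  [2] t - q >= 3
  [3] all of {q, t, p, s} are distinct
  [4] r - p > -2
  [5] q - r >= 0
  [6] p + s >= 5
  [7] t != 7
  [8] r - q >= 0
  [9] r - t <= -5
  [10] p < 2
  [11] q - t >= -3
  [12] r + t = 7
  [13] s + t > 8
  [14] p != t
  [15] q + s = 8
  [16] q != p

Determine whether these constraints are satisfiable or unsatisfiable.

Constraints 8, 9, and 11 give t − r ≥ 5, r − q ≥ 0, q − t ≥ -3.
Adding all 3 inequalities: the left sides telescope to 0, and the right sides sum to 5 + 0 + (-3) = 2. So 0 ≥ 2, which is false.

Unsatisfiable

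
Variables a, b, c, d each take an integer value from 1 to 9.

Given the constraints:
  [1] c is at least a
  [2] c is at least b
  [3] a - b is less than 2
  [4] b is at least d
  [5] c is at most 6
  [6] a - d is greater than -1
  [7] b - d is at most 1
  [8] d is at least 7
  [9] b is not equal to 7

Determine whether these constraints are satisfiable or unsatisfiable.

From constraints 4 and 8: b ≥ d and d ≥ 7, so b ≥ 7. From constraints 2 and 5: b ≤ c and c ≤ 6, so b ≤ 6. But 6 < 7, so no value of b works.

Unsatisfiable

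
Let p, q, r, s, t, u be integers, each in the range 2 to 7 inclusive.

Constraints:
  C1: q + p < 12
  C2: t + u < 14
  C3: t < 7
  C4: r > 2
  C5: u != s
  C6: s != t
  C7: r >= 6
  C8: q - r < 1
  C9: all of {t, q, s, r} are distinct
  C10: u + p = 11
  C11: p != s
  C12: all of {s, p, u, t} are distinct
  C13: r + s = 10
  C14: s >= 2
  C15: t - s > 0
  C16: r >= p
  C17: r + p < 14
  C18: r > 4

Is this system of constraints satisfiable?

Satisfiable

One satisfying assignment is p = 4, q = 6, r = 7, s = 3, t = 5, u = 7.
For the less obvious constraints — constraint 1: q + p = 10; constraint 2: t + u = 12 — and the others hold by inspection.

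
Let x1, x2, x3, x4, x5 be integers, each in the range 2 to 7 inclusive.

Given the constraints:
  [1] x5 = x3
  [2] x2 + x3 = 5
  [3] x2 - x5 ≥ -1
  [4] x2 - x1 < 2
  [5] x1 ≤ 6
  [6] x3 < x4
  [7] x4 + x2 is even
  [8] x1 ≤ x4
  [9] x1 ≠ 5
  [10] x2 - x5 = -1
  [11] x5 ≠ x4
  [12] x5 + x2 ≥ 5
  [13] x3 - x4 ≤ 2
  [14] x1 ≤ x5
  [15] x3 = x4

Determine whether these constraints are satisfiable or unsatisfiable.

Unsatisfiable

From constraints 1 and 15, x5 = x3 = x4, so x5 = x4. But constraint 11 says x5 ≠ x4. Contradiction.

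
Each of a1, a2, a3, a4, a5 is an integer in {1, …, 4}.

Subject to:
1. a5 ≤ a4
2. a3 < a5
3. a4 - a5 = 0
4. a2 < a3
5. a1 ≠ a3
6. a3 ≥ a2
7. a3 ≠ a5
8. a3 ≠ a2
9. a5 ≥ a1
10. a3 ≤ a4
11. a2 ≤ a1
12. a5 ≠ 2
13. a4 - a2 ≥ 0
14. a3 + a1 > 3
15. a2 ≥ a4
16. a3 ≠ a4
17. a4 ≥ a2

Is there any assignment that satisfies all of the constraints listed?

Constraints 1, 2, 4, and 15 give a4 ≤ a2, a2 < a3, a3 < a5, a5 ≤ a4. Chaining: a4 ≤ a2 < a3 < a5 ≤ a4, which forces a4 < a4 — impossible.

Unsatisfiable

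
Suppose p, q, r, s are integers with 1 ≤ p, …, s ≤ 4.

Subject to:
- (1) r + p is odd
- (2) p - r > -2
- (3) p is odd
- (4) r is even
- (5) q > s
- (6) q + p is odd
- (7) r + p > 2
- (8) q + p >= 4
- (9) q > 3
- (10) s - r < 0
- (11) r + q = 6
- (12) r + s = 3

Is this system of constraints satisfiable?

Satisfiable

Setting (p, q, r, s) = (1, 4, 2, 1) satisfies everything: constraint 2: p - r = -1; constraint 7: r + p = 3, and the others follow.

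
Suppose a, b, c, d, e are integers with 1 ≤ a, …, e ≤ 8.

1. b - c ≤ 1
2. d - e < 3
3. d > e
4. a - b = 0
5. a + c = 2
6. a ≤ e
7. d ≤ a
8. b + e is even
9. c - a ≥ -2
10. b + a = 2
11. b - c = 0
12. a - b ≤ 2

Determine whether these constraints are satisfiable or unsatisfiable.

Constraints 3, 6, and 7 give e < d, d ≤ a, a ≤ e. Chaining: e < d ≤ a ≤ e, which forces e < e — impossible.

Unsatisfiable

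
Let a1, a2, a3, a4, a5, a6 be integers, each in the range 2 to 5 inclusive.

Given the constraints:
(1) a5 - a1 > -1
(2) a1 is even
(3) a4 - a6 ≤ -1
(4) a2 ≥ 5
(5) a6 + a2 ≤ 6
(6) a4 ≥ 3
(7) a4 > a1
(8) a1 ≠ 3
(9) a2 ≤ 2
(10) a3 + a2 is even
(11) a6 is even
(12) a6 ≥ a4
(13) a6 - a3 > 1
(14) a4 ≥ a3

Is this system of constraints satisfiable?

Unsatisfiable

From constraints 6 and 12: a6 ≥ a4 ≥ 3. From constraint 4: a2 ≥ 5. Hence a6 + a2 ≥ 8. But constraint 5 requires a6 + a2 ≤ 6, and 6 < 8. Contradiction.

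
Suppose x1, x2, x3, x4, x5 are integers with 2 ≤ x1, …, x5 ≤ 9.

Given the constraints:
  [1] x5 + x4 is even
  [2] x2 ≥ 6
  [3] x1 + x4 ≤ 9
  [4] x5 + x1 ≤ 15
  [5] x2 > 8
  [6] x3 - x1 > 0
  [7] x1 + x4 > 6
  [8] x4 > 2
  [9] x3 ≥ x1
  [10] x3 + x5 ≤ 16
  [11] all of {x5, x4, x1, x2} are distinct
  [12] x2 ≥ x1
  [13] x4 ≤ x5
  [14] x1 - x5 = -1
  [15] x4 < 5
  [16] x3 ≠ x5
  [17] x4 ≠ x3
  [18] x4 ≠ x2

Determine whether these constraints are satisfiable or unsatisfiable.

One satisfying assignment is x1 = 6, x2 = 9, x3 = 9, x4 = 3, x5 = 7.
For the less obvious constraints — constraint 3: x1 + x4 = 9; constraint 4: x5 + x1 = 13 — and the others hold by inspection.

Satisfiable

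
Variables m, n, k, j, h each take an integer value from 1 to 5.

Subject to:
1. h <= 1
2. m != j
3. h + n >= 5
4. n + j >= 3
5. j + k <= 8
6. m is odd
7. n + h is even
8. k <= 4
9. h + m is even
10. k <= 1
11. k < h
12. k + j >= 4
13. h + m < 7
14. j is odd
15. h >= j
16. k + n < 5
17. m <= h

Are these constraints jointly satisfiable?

From constraint 10: k ≤ 1. From constraints 1 and 15: j ≤ h ≤ 1. Hence k + j ≤ 2. But constraint 12 requires k + j ≥ 4, and 4 > 2. Contradiction.

Unsatisfiable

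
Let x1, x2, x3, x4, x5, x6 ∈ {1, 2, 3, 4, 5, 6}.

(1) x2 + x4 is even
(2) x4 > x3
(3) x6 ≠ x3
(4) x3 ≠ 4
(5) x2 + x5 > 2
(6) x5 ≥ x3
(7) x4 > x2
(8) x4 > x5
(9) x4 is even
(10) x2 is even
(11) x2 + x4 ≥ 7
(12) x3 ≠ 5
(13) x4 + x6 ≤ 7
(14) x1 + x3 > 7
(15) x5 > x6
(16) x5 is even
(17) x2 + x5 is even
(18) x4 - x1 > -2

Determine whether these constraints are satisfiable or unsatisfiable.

Take x1 = 6, x2 = 2, x3 = 2, x4 = 6, x5 = 2, x6 = 1. Then constraint 5: x2 + x5 = 4; constraint 11: x2 + x4 = 8, and every other listed constraint is also met.

Satisfiable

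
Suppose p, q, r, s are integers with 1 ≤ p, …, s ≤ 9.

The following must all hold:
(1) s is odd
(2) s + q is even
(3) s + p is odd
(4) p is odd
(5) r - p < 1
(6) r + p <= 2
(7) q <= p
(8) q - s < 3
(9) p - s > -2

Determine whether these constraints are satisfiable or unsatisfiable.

Unsatisfiable

Constraint 1 makes s odd and constraint 4 makes p odd, so s + p must be even. Constraint 3 says s + p is odd — contradiction.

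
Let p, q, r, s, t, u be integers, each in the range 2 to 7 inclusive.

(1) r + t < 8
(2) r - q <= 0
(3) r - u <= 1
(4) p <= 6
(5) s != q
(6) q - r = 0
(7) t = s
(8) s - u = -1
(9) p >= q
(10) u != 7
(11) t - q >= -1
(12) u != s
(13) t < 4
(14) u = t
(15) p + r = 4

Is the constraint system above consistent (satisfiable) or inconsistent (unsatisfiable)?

Unsatisfiable

From constraints 7 and 14, u = t = s, so u = s. But constraint 12 says u ≠ s. Contradiction.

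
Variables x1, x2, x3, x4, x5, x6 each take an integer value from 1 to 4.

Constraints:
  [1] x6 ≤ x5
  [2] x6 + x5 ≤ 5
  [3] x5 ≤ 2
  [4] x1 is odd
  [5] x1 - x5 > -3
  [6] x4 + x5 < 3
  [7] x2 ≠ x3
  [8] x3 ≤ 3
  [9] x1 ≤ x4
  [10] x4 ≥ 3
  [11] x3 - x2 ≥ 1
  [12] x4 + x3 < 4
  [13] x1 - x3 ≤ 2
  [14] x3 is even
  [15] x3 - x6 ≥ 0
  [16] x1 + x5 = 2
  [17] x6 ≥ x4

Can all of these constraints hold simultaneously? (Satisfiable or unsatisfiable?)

Unsatisfiable

From constraints 10 and 17: x6 ≥ x4 and x4 ≥ 3, so x6 ≥ 3. From constraints 1 and 3: x6 ≤ x5 and x5 ≤ 2, so x6 ≤ 2. But 2 < 3, so no value of x6 works.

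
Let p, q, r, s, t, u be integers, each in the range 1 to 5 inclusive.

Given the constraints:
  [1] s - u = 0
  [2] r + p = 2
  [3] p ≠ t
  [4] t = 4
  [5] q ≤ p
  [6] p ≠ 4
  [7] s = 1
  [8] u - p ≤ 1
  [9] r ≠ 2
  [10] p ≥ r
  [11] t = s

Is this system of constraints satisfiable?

Constraint 4 fixes t = 4 and constraint 7 fixes s = 1, but constraint 11 requires t = s. Since 4 ≠ 1, contradiction.

Unsatisfiable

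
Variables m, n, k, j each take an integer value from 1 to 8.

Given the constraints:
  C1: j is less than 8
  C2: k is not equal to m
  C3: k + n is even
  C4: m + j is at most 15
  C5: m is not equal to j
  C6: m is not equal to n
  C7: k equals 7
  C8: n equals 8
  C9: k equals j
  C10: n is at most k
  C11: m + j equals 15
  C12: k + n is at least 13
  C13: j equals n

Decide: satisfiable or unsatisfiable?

Unsatisfiable

Constraint 7 fixes k = 7 and constraint 8 fixes n = 8. Constraints 9 and 13 give k = j = n, so k = n. But 7 ≠ 8 — contradiction.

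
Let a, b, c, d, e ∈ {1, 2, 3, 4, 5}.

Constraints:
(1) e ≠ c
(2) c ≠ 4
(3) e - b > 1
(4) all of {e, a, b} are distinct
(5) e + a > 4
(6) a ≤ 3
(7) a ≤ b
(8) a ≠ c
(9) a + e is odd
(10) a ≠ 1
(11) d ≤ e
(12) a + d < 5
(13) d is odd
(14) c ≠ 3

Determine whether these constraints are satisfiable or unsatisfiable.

Satisfiable

Take a = 2, b = 3, c = 1, d = 1, e = 5. Then constraint 3: e - b = 2; constraint 5: e + a = 7, and every other listed constraint is also met.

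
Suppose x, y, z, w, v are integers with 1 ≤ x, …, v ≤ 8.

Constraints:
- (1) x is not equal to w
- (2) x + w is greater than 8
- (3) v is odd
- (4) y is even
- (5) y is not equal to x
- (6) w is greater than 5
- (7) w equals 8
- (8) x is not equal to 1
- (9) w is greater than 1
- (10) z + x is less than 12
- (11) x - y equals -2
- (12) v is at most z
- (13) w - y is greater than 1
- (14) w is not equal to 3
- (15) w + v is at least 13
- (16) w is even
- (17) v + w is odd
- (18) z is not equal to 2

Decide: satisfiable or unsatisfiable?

Try x = 2, y = 4, z = 7, w = 8, v = 5.
Check constraint 2: x + w = 10; constraint 10: z + x = 9. The remaining constraints are straightforward to verify.

Satisfiable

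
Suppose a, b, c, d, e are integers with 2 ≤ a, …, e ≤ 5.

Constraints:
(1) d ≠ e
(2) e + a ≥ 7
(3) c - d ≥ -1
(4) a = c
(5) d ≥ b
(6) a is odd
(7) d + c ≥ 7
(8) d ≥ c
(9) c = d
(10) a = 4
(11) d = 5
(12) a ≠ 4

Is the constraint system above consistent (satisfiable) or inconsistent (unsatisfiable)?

Unsatisfiable

Constraint 10 fixes a = 4 and constraint 11 fixes d = 5. Constraints 4 and 9 give a = c = d, so a = d. But 4 ≠ 5 — contradiction.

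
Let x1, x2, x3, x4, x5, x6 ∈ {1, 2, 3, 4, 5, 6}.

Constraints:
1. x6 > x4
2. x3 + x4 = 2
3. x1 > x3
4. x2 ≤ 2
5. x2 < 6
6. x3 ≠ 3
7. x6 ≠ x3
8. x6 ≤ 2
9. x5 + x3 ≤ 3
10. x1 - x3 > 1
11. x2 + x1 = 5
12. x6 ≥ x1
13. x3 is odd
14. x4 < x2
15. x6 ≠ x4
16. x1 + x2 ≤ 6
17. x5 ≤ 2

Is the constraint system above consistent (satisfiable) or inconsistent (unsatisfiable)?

From constraint 4: x2 ≤ 2. From constraints 8 and 12: x1 ≤ x6 ≤ 2. Hence x2 + x1 ≤ 4. But constraint 11 requires x2 + x1 = 5, and 5 > 4. Contradiction.

Unsatisfiable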